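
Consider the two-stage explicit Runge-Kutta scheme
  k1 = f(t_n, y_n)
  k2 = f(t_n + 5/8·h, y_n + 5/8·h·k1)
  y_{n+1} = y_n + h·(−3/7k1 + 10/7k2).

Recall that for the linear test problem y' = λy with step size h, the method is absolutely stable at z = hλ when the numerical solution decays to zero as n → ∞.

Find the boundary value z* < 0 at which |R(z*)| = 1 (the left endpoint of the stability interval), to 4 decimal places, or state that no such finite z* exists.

With y'=λy (z=hλ):
  k1=λy_n ⇒ h·k1=z·y_n;  k2=λ(1+5/8z)y_n ⇒ h·k2=z(1+5/8z)y_n
  y_{n+1}/y_n = 1 − 3/7z + 10/7z(1+5/8z) = 1 + z + 25/28z²
  ⇒ R(z) = 1 + z + 25/28z².

Boundary: |R(x)|=1, x<0.
x=-1.43: |R|=1.3958
R=1: x+25/28x²=0 ⇒ x=−28/25=-1.1200; min R=1−1/(4·25/28)=0.7200>−1
Confirm numerically:
  x=-0.862: |R|=0.80143 <1
  x=-0.759: |R|=0.75536 <1
  x=-0.470: |R|=0.72723 <1
  x=-1.647: |R|=1.77497 >1
  x=-1.569: |R|=1.62900 >1
  x=-1.315: |R|=1.22895 >1
Stable set (-1.1200, 0).

z* = -1.1200.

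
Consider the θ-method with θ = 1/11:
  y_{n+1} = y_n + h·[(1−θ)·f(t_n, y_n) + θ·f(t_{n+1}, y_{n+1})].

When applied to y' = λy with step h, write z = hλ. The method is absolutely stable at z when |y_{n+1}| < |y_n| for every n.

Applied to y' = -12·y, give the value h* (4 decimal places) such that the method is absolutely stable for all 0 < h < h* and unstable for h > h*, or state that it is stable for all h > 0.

Set f=λy, z=hλ:
  y_{n+1} = y_n + z·[10/11·y_n + 1/11·y_{n+1}] ⇒ (1 − 1/11z)y_{n+1} = (1 + 10/11z)y_n
  R(z) = (1 + 10/11z)/(1 − 1/11z).

Solve |R(x)|<1 on ℝ⁻.
x=-0.79: |R|=0.2629
R=−1: 1+10/11x = −1+1/11x ⇒ -9/11x=2 ⇒ x=2/(-9/11)=-2.4444
Confirm numerically:
  x=-2.397: |R|=0.96813 <1
  x=-2.067: |R|=0.74003 <1
  x=-1.400: |R|=0.24194 <1
  x=-1.394: |R|=0.23721 <1
  x=-2.646: |R|=1.13293 >1
  x=-2.537: |R|=1.06154 >1
Stable set (-2.4444, 0).

(-2.4444,0); λ=-12 ⇒ h* = (22/9)/12 = 0.2037.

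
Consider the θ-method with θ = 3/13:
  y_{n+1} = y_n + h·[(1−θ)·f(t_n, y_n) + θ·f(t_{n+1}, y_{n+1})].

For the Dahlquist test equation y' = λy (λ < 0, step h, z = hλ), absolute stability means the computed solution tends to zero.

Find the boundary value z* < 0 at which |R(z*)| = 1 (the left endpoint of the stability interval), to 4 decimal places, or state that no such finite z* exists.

With y'=λy (z=hλ):
  y_{n+1} = y_n + z·[10/13·y_n + 3/13·y_{n+1}] ⇒ (1 − 3/13z)y_{n+1} = (1 + 10/13z)y_n
  R(z) = (1 + 10/13z)/(1 − 3/13z).

Need |R(x)|<1, x<0.
x=-1.43: |R|=0.0752
R=−1: 1+10/13x = −1+3/13x ⇒ -7/13x=2 ⇒ x=2/(-7/13)=-3.7143
Confirm numerically:
  x=-3.635: |R|=0.97678 <1
  x=-3.256: |R|=0.85910 <1
  x=-2.317: |R|=0.50975 <1
  x=-1.610: |R|=0.17386 <1
  x=-4.095: |R|=1.10540 >1
  x=-3.962: |R|=1.06968 >1
  x=-3.865: |R|=1.04289 >1
Stable set (-3.7143, 0).

left endpoint -3.7143.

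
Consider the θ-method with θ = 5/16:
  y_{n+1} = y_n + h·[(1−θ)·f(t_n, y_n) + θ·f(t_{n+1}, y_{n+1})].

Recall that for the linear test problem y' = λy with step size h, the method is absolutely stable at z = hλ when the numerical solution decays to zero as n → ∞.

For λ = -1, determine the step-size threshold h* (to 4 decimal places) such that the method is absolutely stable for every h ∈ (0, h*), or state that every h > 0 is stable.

Test eqn y'=λy, z=hλ:
  y_{n+1} = y_n + z·[11/16·y_n + 5/16·y_{n+1}] ⇒ (1 − 5/16z)y_{n+1} = (1 + 11/16z)y_n
  so R(z) = (1 + 11/16z)/(1 − 5/16z).

Solve |R(x)|<1 on ℝ⁻.
x=-0.44: |R|=0.6132
R=−1: 1+11/16x = −1+5/16x ⇒ -3/8x=2 ⇒ x=2/(-3/8)=-5.3333
Confirm numerically:
  x=-4.066: |R|=0.79070 <1
  x=-2.696: |R|=0.46323 <1
  x=-2.318: |R|=0.34426 <1
  x=-5.881: |R|=1.07237 >1
  x=-5.787: |R|=1.06058 >1
  x=-5.360: |R|=1.00374 >1
Interval (-5.3333, 0).

(-5.3333,0); λ=-1 ⇒ h* = (16/3)/1 = 5.3333.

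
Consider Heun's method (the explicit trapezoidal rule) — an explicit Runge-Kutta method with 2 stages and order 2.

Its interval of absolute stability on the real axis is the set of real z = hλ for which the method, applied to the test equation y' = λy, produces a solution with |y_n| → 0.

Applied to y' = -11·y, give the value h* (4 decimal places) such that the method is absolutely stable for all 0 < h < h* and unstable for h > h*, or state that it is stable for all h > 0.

(-2.0000,0); λ=-11 ⇒ h* = 0.1818.

Set f=λy, z=hλ:
  order 2, 2-stage ⇒ R(z)=1+z+z^2/2
  (e.g. R(-1.3)=0.54500, |R|=0.54500)

Find x<0 with |R(x)|<1.
x=-1.3: |R|=0.5450
|R(-1.92)|=0.9232 |R(-0.86)|=0.5098 |R(-0.56)|=0.5968
Bisect:
  x_lo=-2.5210 |R|=1.6567  x_hi=-0.1332 |R|=0.8757
  mid=-1.32710 |R|=0.55350 →hi
  mid=-1.92404 |R|=0.92693 →hi
  mid=-2.22251 |R|=1.24727 →lo
  mid=-2.07328 |R|=1.07596 →lo
  mid=-1.99866 |R|=0.99866 →hi
  mid=-2.03597 |R|=1.03662 →lo
  mid=-2.01731 |R|=1.01746 →lo
  mid=-2.00799 |R|=1.00802 →lo
  mid=-2.00332 |R|=1.00333 →lo
  mid=-2.00099 |R|=1.00099 →lo
  ...
  [-2.00012,-1.99997] ⇒ x*=-2.0000
Interval (-2.0000, 0).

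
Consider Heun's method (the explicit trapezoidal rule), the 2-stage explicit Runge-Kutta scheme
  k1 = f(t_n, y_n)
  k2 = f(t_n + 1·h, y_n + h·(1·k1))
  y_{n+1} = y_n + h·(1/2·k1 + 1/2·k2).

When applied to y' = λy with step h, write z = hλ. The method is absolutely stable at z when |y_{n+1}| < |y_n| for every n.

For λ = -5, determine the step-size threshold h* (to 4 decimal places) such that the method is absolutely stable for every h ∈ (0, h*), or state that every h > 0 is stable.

With y'=λy (z=hλ):
  order 2, 2-stage ⇒ R(z)=1+z+z^2/2
  (e.g. R(-0.47)=0.64045, |R|=0.64045)

Need |R(x)|<1, x<0.
x=-0.47: |R|=0.6404
|R(-1.97)|=0.9704 |R(-0.99)|=0.5000 |R(-0.74)|=0.5338
Bisect:
  x_lo=-2.3960 |R|=1.4745  x_hi=-0.1033 |R|=0.9021
  mid=-1.24964 |R|=0.53116 →hi
  mid=-1.82284 |R|=0.83853 →hi
  mid=-2.10943 |R|=1.11542 →lo
  mid=-1.96614 |R|=0.96671 →hi
  mid=-2.03778 |R|=1.03850 →lo
  mid=-2.00196 |R|=1.00196 →lo
  mid=-1.98405 |R|=0.98418 →hi
  mid=-1.99300 |R|=0.99303 →hi
  mid=-1.99748 |R|=0.99749 →hi
  ...
  [-2.00000,-1.99986] ⇒ x*=-2.0000
So |R|<1 on (-2.0000, 0).

(-2.0000,0); λ=-5 ⇒ h* = 0.4000.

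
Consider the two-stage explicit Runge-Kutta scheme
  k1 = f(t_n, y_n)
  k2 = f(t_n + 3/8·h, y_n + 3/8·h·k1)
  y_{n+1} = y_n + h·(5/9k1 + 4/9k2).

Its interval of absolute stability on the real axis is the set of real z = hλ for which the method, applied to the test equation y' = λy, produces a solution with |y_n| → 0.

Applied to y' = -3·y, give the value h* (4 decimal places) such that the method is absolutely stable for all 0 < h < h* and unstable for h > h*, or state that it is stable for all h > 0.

(-6.0000,0); λ=-3 ⇒ h* = (6)/3 = 2.0000.

Set f=λy, z=hλ:
  k1=λy_n ⇒ h·k1=z·y_n;  k2=λ(1+3/8z)y_n ⇒ h·k2=z(1+3/8z)y_n
  y_{n+1}/y_n = 1 + 5/9z + 4/9z(1+3/8z) = 1 + z + 1/6z²
  Hence R(z) = 1 + z + 1/6z².

Boundary: |R(x)|=1, x<0.
x=-0.79: |R|=0.3140
R=1: x+1/6x²=0 ⇒ x=−6=-6.0000; min R=1−1/(4·1/6)=-0.5000>−1
Confirm numerically:
  x=-5.178: |R|=0.29061 <1
  x=-4.708: |R|=0.01379 <1
  x=-4.067: |R|=0.31025 <1
  x=-2.744: |R|=0.48908 <1
  x=-6.371: |R|=1.39394 >1
  x=-6.146: |R|=1.14955 >1
  x=-6.057: |R|=1.05754 >1
So |R|<1 on (-6.0000, 0).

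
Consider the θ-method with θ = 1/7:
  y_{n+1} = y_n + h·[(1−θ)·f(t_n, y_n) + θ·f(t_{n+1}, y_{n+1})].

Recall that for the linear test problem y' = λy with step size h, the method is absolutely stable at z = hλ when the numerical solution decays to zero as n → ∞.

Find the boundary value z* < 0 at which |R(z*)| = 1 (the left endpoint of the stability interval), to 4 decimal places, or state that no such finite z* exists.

left endpoint -2.8000.

On y'=λy, z=hλ:
  y_{n+1} = y_n + z·[6/7·y_n + 1/7·y_{n+1}] ⇒ (1 − 1/7z)y_{n+1} = (1 + 6/7z)y_n
  Hence R(z) = (1 + 6/7z)/(1 − 1/7z).

Find x<0 with |R(x)|<1.
x=-1.29: |R|=0.0893
R=−1: 1+6/7x = −1+1/7x ⇒ -5/7x=2 ⇒ x=2/(-5/7)=-2.8000
Confirm numerically:
  x=-2.358: |R|=0.76384 <1
  x=-2.299: |R|=0.73062 <1
  x=-1.520: |R|=0.24883 <1
  x=-1.394: |R|=0.16250 <1
  x=-3.095: |R|=1.14611 >1
  x=-3.009: |R|=1.10441 >1
So |R|<1 on (-2.8000, 0).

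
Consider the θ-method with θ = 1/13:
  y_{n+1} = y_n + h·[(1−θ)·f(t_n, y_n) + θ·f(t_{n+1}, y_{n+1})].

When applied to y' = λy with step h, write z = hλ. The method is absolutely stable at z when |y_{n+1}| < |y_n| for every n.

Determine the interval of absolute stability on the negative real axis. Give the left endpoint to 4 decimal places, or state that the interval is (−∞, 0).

z∈(-2.3636,0).

Test eqn y'=λy, z=hλ:
  y_{n+1} = y_n + z·[12/13·y_n + 1/13·y_{n+1}] ⇒ (1 − 1/13z)y_{n+1} = (1 + 12/13z)y_n
  ⇒ R(z) = (1 + 12/13z)/(1 − 1/13z).

Boundary: |R(x)|=1, x<0.
x=-0.73: |R|=0.3088
R=−1: 1+12/13x = −1+1/13x ⇒ -11/13x=2 ⇒ x=2/(-11/13)=-2.3636
Confirm numerically:
  x=-2.304: |R|=0.95714 <1
  x=-1.321: |R|=0.19915 <1
  x=-1.314: |R|=0.19338 <1
  x=-2.837: |R|=1.32879 >1
  x=-2.554: |R|=1.13463 >1
So |R|<1 on (-2.3636, 0).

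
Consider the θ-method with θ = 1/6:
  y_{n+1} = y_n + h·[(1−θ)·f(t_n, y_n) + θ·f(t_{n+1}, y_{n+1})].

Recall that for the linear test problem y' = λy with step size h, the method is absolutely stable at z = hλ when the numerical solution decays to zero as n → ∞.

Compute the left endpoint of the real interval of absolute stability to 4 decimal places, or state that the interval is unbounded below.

Set f=λy, z=hλ:
  y_{n+1} = y_n + z·[5/6·y_n + 1/6·y_{n+1}] ⇒ (1 − 1/6z)y_{n+1} = (1 + 5/6z)y_n
  ⇒ R(z) = (1 + 5/6z)/(1 − 1/6z).

Boundary: |R(x)|=1, x<0.
x=-0.76: |R|=0.3254
R=−1: 1+5/6x = −1+1/6x ⇒ -2/3x=2 ⇒ x=2/(-2/3)=-3.0000
Confirm numerically:
  x=-1.677: |R|=0.31067 <1
  x=-1.344: |R|=0.09804 <1
  x=-1.203: |R|=0.00208 <1
  x=-3.538: |R|=1.22562 >1
  x=-3.077: |R|=1.03393 >1
So |R|<1 on (-3.0000, 0).

left endpoint -3.0000.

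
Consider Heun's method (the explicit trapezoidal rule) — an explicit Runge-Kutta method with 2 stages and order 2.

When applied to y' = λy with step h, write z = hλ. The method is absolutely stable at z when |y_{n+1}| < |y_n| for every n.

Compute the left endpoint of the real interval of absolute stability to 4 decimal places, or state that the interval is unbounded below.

left endpoint -2.0000.

Test eqn y'=λy, z=hλ:
  order 2, 2-stage ⇒ R(z)=1+z+z^2/2
  (e.g. R(-0.36)=0.70480, |R|=0.70480)

Find x<0 with |R(x)|<1.
x=-0.36: |R|=0.7048
|R(-2.1)|=1.1050 |R(-1.3)|=0.5450 |R(-1.11)|=0.5060
Bisect:
  x_lo=-2.6542 |R|=1.8682  x_hi=-0.3057 |R|=0.7411
  mid=-1.47993 |R|=0.61516 →hi
  mid=-2.06706 |R|=1.06931 →lo
  mid=-1.77349 |R|=0.79915 →hi
  mid=-1.92028 |R|=0.92345 →hi
  mid=-1.99367 |R|=0.99369 →hi
  mid=-2.03036 |R|=1.03083 →lo
  mid=-2.01202 |R|=1.01209 →lo
  mid=-2.00284 |R|=1.00285 →lo
  ...
  [-2.00012,-1.99998] ⇒ x*=-2.0000
Stable set (-2.0000, 0).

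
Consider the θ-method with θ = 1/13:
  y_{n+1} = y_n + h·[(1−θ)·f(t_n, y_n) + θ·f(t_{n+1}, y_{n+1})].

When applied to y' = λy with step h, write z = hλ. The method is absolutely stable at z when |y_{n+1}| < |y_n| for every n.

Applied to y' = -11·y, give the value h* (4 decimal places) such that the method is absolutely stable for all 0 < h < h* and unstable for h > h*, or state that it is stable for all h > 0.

On y'=λy, z=hλ:
  y_{n+1} = y_n + z·[12/13·y_n + 1/13·y_{n+1}] ⇒ (1 − 1/13z)y_{n+1} = (1 + 12/13z)y_n
  ⇒ R(z) = (1 + 12/13z)/(1 − 1/13z).

Solve |R(x)|<1 on ℝ⁻.
x=-0.62: |R|=0.4082
R=−1: 1+12/13x = −1+1/13x ⇒ -11/13x=2 ⇒ x=2/(-11/13)=-2.3636
Confirm numerically:
  x=-1.777: |R|=0.56331 <1
  x=-1.746: |R|=0.53926 <1
  x=-0.956: |R|=0.10949 <1
  x=-2.812: |R|=1.31192 >1
  x=-2.750: |R|=1.26984 >1
So |R|<1 on (-2.3636, 0).

(-2.3636,0); λ=-11 ⇒ h* = (26/11)/11 = 0.2149.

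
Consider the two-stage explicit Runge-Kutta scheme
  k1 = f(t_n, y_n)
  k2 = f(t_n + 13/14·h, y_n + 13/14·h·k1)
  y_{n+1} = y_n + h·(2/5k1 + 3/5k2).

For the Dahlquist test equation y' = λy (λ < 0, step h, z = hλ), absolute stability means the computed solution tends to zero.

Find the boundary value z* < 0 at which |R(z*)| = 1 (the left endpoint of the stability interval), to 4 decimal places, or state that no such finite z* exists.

Test eqn y'=λy, z=hλ:
  k1=λy_n ⇒ h·k1=z·y_n;  k2=λ(1+13/14z)y_n ⇒ h·k2=z(1+13/14z)y_n
  y_{n+1}/y_n = 1 + 2/5z + 3/5z(1+13/14z) = 1 + z + 39/70z²
  Hence R(z) = 1 + z + 39/70z².

Find x<0 with |R(x)|<1.
x=-1.64: |R|=0.8585
R=1: x+39/70x²=0 ⇒ x=−70/39=-1.7949; min R=1−1/(4·39/70)=0.5513>−1
Confirm numerically:
  x=-1.763: |R|=0.96869 <1
  x=-1.750: |R|=0.95625 <1
  x=-1.042: |R|=0.56293 <1
  x=-0.793: |R|=0.55736 <1
  x=-2.085: |R|=1.33703 >1
  x=-1.924: |R|=1.13842 >1
  x=-1.899: |R|=1.11017 >1
Stable set (-1.7949, 0).

left endpoint -1.7949.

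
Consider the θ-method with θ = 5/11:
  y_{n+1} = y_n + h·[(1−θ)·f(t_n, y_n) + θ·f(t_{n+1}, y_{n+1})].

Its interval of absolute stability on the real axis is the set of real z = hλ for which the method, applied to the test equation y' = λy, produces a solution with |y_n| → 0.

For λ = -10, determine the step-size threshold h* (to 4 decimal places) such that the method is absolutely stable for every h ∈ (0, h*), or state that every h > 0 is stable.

(-22.0000,0); λ=-10 ⇒ h* = (22)/10 = 2.2000.

With y'=λy (z=hλ):
  y_{n+1} = y_n + z·[6/11·y_n + 5/11·y_{n+1}] ⇒ (1 − 5/11z)y_{n+1} = (1 + 6/11z)y_n
  so R(z) = (1 + 6/11z)/(1 − 5/11z).

Find x<0 with |R(x)|<1.
x=-1.79: |R|=0.0130
R=−1: 1+6/11x = −1+5/11x ⇒ -1/11x=2 ⇒ x=2/(-1/11)=-22.0000
Confirm numerically:
  x=-21.465: |R|=0.99548 <1
  x=-20.913: |R|=0.99059 <1
  x=-18.285: |R|=0.96373 <1
  x=-14.409: |R|=0.90859 <1
  x=-22.414: |R|=1.00336 >1
  x=-22.300: |R|=1.00245 >1
  x=-22.084: |R|=1.00069 >1
Stable set (-22.0000, 0).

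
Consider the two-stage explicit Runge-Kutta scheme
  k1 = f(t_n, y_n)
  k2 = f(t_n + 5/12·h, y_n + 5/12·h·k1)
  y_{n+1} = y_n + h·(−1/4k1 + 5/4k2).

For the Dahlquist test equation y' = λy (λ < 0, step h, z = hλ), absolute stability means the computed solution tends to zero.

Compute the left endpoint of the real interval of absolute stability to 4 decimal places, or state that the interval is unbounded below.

Test eqn y'=λy, z=hλ:
  k1=λy_n ⇒ h·k1=z·y_n;  k2=λ(1+5/12z)y_n ⇒ h·k2=z(1+5/12z)y_n
  y_{n+1}/y_n = 1 − 1/4z + 5/4z(1+5/12z) = 1 + z + 25/48z²
  so R(z) = 1 + z + 25/48z².

Find x<0 with |R(x)|<1.
x=-0.9: |R|=0.5219
R=1: x+25/48x²=0 ⇒ x=−48/25=-1.9200; min R=1−1/(4·25/48)=0.5200>−1
Confirm numerically:
  x=-1.632: |R|=0.75520 <1
  x=-1.594: |R|=0.72935 <1
  x=-1.576: |R|=0.71763 <1
  x=-0.966: |R|=0.52002 <1
  x=-2.356: |R|=1.53501 >1
  x=-2.325: |R|=1.49043 >1
So |R|<1 on (-1.9200, 0).

z* = -1.9200.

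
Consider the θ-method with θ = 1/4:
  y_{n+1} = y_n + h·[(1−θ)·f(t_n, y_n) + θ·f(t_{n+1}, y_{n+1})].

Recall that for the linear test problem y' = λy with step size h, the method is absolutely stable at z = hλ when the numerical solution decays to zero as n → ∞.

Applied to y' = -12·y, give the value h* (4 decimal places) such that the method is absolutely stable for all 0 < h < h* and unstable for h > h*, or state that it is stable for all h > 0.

(-4.0000,0); λ=-12 ⇒ h* = (4)/12 = 0.3333.

On y'=λy, z=hλ:
  y_{n+1} = y_n + z·[3/4·y_n + 1/4·y_{n+1}] ⇒ (1 − 1/4z)y_{n+1} = (1 + 3/4z)y_n
  so R(z) = (1 + 3/4z)/(1 − 1/4z).

Need |R(x)|<1, x<0.
x=-1.14: |R|=0.1128
R=−1: 1+3/4x = −1+1/4x ⇒ -1/2x=2 ⇒ x=2/(-1/2)=-4.0000
Confirm numerically:
  x=-3.493: |R|=0.86467 <1
  x=-2.631: |R|=0.58709 <1
  x=-2.032: |R|=0.34748 <1
  x=-4.598: |R|=1.13910 >1
  x=-4.462: |R|=1.10919 >1
Interval (-4.0000, 0).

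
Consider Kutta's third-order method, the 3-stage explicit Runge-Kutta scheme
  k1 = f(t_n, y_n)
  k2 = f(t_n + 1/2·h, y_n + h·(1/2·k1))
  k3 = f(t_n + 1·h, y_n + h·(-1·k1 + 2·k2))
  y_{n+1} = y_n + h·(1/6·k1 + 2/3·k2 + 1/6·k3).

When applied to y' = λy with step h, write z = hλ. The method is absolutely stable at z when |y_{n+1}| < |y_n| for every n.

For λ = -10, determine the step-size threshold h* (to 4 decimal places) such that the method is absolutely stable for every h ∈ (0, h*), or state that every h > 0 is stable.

Test eqn y'=λy, z=hλ:
  order 3, 3-stage ⇒ R(z)=1+z+z^2/2+z^3/6
  (e.g. R(-1.71)=-0.08132, |R|=0.08132)

Find x<0 with |R(x)|<1.
x=-1.71: |R|=0.0813
|R(-2.86)|=1.6691 |R(-2.5)|=0.9792 |R(-0.66)|=0.5099
Bisect:
  x_lo=-2.8480 |R|=1.6426  x_hi=-0.0630 |R|=0.9389
  mid=-1.45552 |R|=0.08982 →hi
  mid=-2.15178 |R|=0.49722 →hi
  mid=-2.49991 |R|=0.97902 →hi
  mid=-2.67398 |R|=1.28546 →lo
  mid=-2.58694 |R|=1.12623 →lo
  mid=-2.54343 |R|=1.05117 →lo
  mid=-2.52167 |R|=1.01473 →lo
  ...
  [-2.51283,-2.51266] ⇒ x*=-2.5127
Stable set (-2.5127, 0).

(-2.5127,0); λ=-10 ⇒ h* = 0.2513.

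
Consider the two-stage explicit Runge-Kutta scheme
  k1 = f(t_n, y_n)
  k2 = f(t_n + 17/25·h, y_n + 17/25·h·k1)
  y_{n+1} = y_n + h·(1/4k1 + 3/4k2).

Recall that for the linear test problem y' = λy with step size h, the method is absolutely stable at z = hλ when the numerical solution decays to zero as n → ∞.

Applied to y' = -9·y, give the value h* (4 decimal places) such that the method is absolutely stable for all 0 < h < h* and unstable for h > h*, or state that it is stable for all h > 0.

(-1.9608,0); λ=-9 ⇒ h* = (100/51)/9 = 0.2179.

Set f=λy, z=hλ:
  k1=λy_n ⇒ h·k1=z·y_n;  k2=λ(1+17/25z)y_n ⇒ h·k2=z(1+17/25z)y_n
  y_{n+1}/y_n = 1 + 1/4z + 3/4z(1+17/25z) = 1 + z + 51/100z²
  Hence R(z) = 1 + z + 51/100z².

Need |R(x)|<1, x<0.
x=-1.34: |R|=0.5758
R=1: x+51/100x²=0 ⇒ x=−100/51=-1.9608; min R=1−1/(4·51/100)=0.5098>−1
Confirm numerically:
  x=-1.465: |R|=0.62957 <1
  x=-1.101: |R|=0.51722 <1
  x=-1.092: |R|=0.51616 <1
  x=-0.969: |R|=0.50987 <1
  x=-2.043: |R|=1.08566 >1
  x=-2.040: |R|=1.08242 >1
Stable set (-1.9608, 0).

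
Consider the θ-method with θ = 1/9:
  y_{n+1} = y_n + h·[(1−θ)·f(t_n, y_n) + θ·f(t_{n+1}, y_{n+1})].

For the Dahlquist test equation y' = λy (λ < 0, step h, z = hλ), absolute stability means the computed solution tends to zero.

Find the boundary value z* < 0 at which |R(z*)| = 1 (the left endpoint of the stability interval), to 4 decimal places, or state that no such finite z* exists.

left endpoint -2.5714.

On y'=λy, z=hλ:
  y_{n+1} = y_n + z·[8/9·y_n + 1/9·y_{n+1}] ⇒ (1 − 1/9z)y_{n+1} = (1 + 8/9z)y_n
  R(z) = (1 + 8/9z)/(1 − 1/9z).

Solve |R(x)|<1 on ℝ⁻.
x=-1.06: |R|=0.0517
R=−1: 1+8/9x = −1+1/9x ⇒ -7/9x=2 ⇒ x=2/(-7/9)=-2.5714
Confirm numerically:
  x=-1.852: |R|=0.53594 <1
  x=-1.688: |R|=0.42141 <1
  x=-1.162: |R|=0.02913 <1
  x=-1.109: |R|=0.01266 <1
  x=-3.154: |R|=1.33553 >1
  x=-2.639: |R|=1.04064 >1
Stable set (-2.5714, 0).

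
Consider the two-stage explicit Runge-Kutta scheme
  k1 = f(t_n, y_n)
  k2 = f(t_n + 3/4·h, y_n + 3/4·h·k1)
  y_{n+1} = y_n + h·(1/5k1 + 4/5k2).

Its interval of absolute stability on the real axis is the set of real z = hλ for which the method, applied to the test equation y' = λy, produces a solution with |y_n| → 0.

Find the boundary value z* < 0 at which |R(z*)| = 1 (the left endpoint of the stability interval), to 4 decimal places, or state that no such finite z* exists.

Set f=λy, z=hλ:
  k1=λy_n ⇒ h·k1=z·y_n;  k2=λ(1+3/4z)y_n ⇒ h·k2=z(1+3/4z)y_n
  y_{n+1}/y_n = 1 + 1/5z + 4/5z(1+3/4z) = 1 + z + 3/5z²
  ⇒ R(z) = 1 + z + 3/5z².

Boundary: |R(x)|=1, x<0.
x=-0.38: |R|=0.7066
R=1: x+3/5x²=0 ⇒ x=−5/3=-1.6667; min R=1−1/(4·3/5)=0.5833>−1
Confirm numerically:
  x=-1.638: |R|=0.97183 <1
  x=-1.613: |R|=0.94806 <1
  x=-1.509: |R|=0.85725 <1
  x=-0.839: |R|=0.58335 <1
  x=-2.034: |R|=1.44829 >1
  x=-1.863: |R|=1.21946 >1
Stable set (-1.6667, 0).

z* = -1.6667.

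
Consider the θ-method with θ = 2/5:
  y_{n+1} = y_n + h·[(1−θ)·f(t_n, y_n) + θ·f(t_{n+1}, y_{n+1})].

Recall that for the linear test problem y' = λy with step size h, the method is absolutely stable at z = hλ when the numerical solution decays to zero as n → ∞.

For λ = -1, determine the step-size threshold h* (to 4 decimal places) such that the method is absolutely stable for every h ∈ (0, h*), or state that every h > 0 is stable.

(-10.0000,0); λ=-1 ⇒ h* = (10)/1 = 10.0000.

With y'=λy (z=hλ):
  y_{n+1} = y_n + z·[3/5·y_n + 2/5·y_{n+1}] ⇒ (1 − 2/5z)y_{n+1} = (1 + 3/5z)y_n
  ⇒ R(z) = (1 + 3/5z)/(1 − 2/5z).

Boundary: |R(x)|=1, x<0.
x=-0.58: |R|=0.5292
R=−1: 1+3/5x = −1+2/5x ⇒ -1/5x=2 ⇒ x=2/(-1/5)=-10.0000
Confirm numerically:
  x=-7.900: |R|=0.89904 <1
  x=-7.539: |R|=0.87743 <1
  x=-6.504: |R|=0.80586 <1
  x=-10.433: |R|=1.01674 >1
  x=-10.351: |R|=1.01366 >1
  x=-10.069: |R|=1.00274 >1
So |R|<1 on (-10.0000, 0).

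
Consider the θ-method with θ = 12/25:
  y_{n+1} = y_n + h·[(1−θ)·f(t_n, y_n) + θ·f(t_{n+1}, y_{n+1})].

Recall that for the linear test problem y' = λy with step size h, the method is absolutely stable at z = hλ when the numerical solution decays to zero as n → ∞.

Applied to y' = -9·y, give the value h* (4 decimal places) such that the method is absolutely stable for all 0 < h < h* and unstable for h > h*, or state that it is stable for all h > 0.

With y'=λy (z=hλ):
  y_{n+1} = y_n + z·[13/25·y_n + 12/25·y_{n+1}] ⇒ (1 − 12/25z)y_{n+1} = (1 + 13/25z)y_n
  Hence R(z) = (1 + 13/25z)/(1 − 12/25z).

Find x<0 with |R(x)|<1.
x=-1.62: |R|=0.0887
R=−1: 1+13/25x = −1+12/25x ⇒ -1/25x=2 ⇒ x=2/(-1/25)=-50.0000
Confirm numerically:
  x=-46.197: |R|=0.99344 <1
  x=-37.810: |R|=0.97454 <1
  x=-23.129: |R|=0.91118 <1
  x=-50.448: |R|=1.00071 >1
  x=-50.340: |R|=1.00054 >1
Stable set (-50.0000, 0).

(-50.0000,0); λ=-9 ⇒ h* = (50)/9 = 5.5556.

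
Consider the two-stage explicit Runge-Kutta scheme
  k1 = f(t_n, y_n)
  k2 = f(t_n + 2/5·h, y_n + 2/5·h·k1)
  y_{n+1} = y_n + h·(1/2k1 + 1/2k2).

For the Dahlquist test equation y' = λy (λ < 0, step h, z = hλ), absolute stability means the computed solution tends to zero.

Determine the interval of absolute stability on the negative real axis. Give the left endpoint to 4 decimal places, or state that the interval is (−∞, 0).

z∈(-5.0000,0).

With y'=λy (z=hλ):
  k1=λy_n ⇒ h·k1=z·y_n;  k2=λ(1+2/5z)y_n ⇒ h·k2=z(1+2/5z)y_n
  y_{n+1}/y_n = 1 + 1/2z + 1/2z(1+2/5z) = 1 + z + 1/5z²
  ⇒ R(z) = 1 + z + 1/5z².

Need |R(x)|<1, x<0.
x=-0.89: |R|=0.2684
R=1: x+1/5x²=0 ⇒ x=−5=-5.0000; min R=1−1/(4·1/5)=-0.2500>−1
Confirm numerically:
  x=-4.488: |R|=0.54043 <1
  x=-4.398: |R|=0.47048 <1
  x=-3.811: |R|=0.09374 <1
  x=-2.461: |R|=0.24970 <1
  x=-5.249: |R|=1.26140 >1
  x=-5.127: |R|=1.13023 >1
Interval (-5.0000, 0).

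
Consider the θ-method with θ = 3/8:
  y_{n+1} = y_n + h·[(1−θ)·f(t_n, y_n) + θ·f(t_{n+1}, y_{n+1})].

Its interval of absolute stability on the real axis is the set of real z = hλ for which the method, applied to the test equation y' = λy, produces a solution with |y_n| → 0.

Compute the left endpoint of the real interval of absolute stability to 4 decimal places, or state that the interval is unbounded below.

left endpoint -8.0000.

With y'=λy (z=hλ):
  y_{n+1} = y_n + z·[5/8·y_n + 3/8·y_{n+1}] ⇒ (1 − 3/8z)y_{n+1} = (1 + 5/8z)y_n
  R(z) = (1 + 5/8z)/(1 − 3/8z).

Solve |R(x)|<1 on ℝ⁻.
x=-1.59: |R|=0.0039
R=−1: 1+5/8x = −1+3/8x ⇒ -1/4x=2 ⇒ x=2/(-1/4)=-8.0000
Confirm numerically:
  x=-6.965: |R|=0.92836 <1
  x=-6.234: |R|=0.86773 <1
  x=-5.875: |R|=0.83415 <1
  x=-8.462: |R|=1.02768 >1
  x=-8.320: |R|=1.01942 >1
Stable set (-8.0000, 0).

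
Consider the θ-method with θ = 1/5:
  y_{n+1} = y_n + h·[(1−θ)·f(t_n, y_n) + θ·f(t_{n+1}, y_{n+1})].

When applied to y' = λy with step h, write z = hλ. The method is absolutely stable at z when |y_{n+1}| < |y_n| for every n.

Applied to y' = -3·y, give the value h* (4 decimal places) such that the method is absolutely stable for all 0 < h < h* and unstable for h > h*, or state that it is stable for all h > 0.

With y'=λy (z=hλ):
  y_{n+1} = y_n + z·[4/5·y_n + 1/5·y_{n+1}] ⇒ (1 − 1/5z)y_{n+1} = (1 + 4/5z)y_n
  so R(z) = (1 + 4/5z)/(1 − 1/5z).

Solve |R(x)|<1 on ℝ⁻.
x=-1.19: |R|=0.0388
R=−1: 1+4/5x = −1+1/5x ⇒ -3/5x=2 ⇒ x=2/(-3/5)=-3.3333
Confirm numerically:
  x=-2.847: |R|=0.81407 <1
  x=-2.129: |R|=0.49320 <1
  x=-1.607: |R|=0.21613 <1
  x=-1.482: |R|=0.14317 <1
  x=-3.747: |R|=1.14188 >1
  x=-3.488: |R|=1.05467 >1
So |R|<1 on (-3.3333, 0).

(-3.3333,0); λ=-3 ⇒ h* = (10/3)/3 = 1.1111.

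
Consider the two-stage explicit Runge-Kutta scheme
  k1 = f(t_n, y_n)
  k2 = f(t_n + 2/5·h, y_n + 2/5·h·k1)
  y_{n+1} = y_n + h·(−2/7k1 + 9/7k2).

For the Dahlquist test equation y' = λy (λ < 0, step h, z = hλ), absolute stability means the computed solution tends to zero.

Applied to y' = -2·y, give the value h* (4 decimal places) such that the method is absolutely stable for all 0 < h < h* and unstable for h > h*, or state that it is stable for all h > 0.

(-1.9444,0); λ=-2 ⇒ h* = (35/18)/2 = 0.9722.

On y'=λy, z=hλ:
  k1=λy_n ⇒ h·k1=z·y_n;  k2=λ(1+2/5z)y_n ⇒ h·k2=z(1+2/5z)y_n
  y_{n+1}/y_n = 1 − 2/7z + 9/7z(1+2/5z) = 1 + z + 18/35z²
  Hence R(z) = 1 + z + 18/35z².

Need |R(x)|<1, x<0.
x=-1.2: |R|=0.5406
R=1: x+18/35x²=0 ⇒ x=−35/18=-1.9444; min R=1−1/(4·18/35)=0.5139>−1
Confirm numerically:
  x=-1.820: |R|=0.88352 <1
  x=-1.599: |R|=0.71593 <1
  x=-1.576: |R|=0.70137 <1
  x=-0.851: |R|=0.52145 <1
  x=-2.283: |R|=1.39750 >1
  x=-2.186: |R|=1.27156 >1
  x=-2.036: |R|=1.09587 >1
Interval (-1.9444, 0).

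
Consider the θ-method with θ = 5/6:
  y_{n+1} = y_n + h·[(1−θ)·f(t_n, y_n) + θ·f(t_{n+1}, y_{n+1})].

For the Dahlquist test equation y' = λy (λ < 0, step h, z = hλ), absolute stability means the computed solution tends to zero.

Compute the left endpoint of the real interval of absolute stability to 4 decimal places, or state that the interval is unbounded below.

With y'=λy (z=hλ):
  y_{n+1} = y_n + z·[1/6·y_n + 5/6·y_{n+1}] ⇒ (1 − 5/6z)y_{n+1} = (1 + 1/6z)y_n
  Hence R(z) = (1 + 1/6z)/(1 − 5/6z).

Solve |R(x)|<1 on ℝ⁻.
x=-1.59: |R|=0.3161
x=-2: |R|=0.2500
x=-10: |R|=0.0714
x=-100: |R|=0.1858
θ=5/6≥1/2 ⇒ |1+1/6x|<|1−5/6x| ∀x<0 ⇒ stable on all of ℝ⁻.

(−∞, 0) — no finite endpoint.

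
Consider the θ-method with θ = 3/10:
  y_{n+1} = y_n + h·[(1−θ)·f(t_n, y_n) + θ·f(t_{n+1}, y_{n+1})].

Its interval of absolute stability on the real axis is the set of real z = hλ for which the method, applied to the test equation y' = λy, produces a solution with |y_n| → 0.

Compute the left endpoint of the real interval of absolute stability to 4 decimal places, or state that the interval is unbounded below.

With y'=λy (z=hλ):
  y_{n+1} = y_n + z·[7/10·y_n + 3/10·y_{n+1}] ⇒ (1 − 3/10z)y_{n+1} = (1 + 7/10z)y_n
  ⇒ R(z) = (1 + 7/10z)/(1 − 3/10z).

Find x<0 with |R(x)|<1.
x=-1.4: |R|=0.0141
R=−1: 1+7/10x = −1+3/10x ⇒ -2/5x=2 ⇒ x=2/(-2/5)=-5.0000
Confirm numerically:
  x=-4.731: |R|=0.95552 <1
  x=-4.346: |R|=0.88645 <1
  x=-2.484: |R|=0.42333 <1
  x=-5.302: |R|=1.04663 >1
  x=-5.129: |R|=1.02033 >1
Stable set (-5.0000, 0).

z* = -5.0000.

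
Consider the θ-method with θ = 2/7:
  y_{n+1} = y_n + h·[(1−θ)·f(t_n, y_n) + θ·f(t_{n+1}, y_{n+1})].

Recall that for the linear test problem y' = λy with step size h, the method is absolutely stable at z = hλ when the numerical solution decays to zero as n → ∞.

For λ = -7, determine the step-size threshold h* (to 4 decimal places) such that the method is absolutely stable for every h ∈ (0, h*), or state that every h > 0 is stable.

On y'=λy, z=hλ:
  y_{n+1} = y_n + z·[5/7·y_n + 2/7·y_{n+1}] ⇒ (1 − 2/7z)y_{n+1} = (1 + 5/7z)y_n
  Hence R(z) = (1 + 5/7z)/(1 − 2/7z).

Solve |R(x)|<1 on ℝ⁻.
x=-0.72: |R|=0.4028
R=−1: 1+5/7x = −1+2/7x ⇒ -3/7x=2 ⇒ x=2/(-3/7)=-4.6667
Confirm numerically:
  x=-3.469: |R|=0.74222 <1
  x=-3.239: |R|=0.68222 <1
  x=-2.750: |R|=0.54000 <1
  x=-4.746: |R|=1.01443 >1
  x=-4.738: |R|=1.01299 >1
  x=-4.708: |R|=1.00755 >1
So |R|<1 on (-4.6667, 0).

(-4.6667,0); λ=-7 ⇒ h* = (14/3)/7 = 0.6667.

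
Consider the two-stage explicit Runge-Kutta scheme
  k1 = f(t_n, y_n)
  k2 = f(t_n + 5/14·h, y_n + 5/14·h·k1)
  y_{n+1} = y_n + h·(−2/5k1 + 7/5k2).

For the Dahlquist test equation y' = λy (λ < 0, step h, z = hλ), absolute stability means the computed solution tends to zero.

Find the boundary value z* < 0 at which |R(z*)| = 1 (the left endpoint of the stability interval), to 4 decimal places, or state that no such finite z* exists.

left endpoint -2.0000.

Set f=λy, z=hλ:
  k1=λy_n ⇒ h·k1=z·y_n;  k2=λ(1+5/14z)y_n ⇒ h·k2=z(1+5/14z)y_n
  y_{n+1}/y_n = 1 − 2/5z + 7/5z(1+5/14z) = 1 + z + 1/2z²
  ⇒ R(z) = 1 + z + 1/2z².

Need |R(x)|<1, x<0.
x=-1.73: |R|=0.7664
R=1: x+1/2x²=0 ⇒ x=−2=-2.0000; min R=1−1/(4·1/2)=0.5000>−1
Confirm numerically:
  x=-1.955: |R|=0.95601 <1
  x=-1.361: |R|=0.56516 <1
  x=-1.119: |R|=0.50708 <1
  x=-2.579: |R|=1.74662 >1
  x=-2.532: |R|=1.67351 >1
  x=-2.122: |R|=1.12944 >1
So |R|<1 on (-2.0000, 0).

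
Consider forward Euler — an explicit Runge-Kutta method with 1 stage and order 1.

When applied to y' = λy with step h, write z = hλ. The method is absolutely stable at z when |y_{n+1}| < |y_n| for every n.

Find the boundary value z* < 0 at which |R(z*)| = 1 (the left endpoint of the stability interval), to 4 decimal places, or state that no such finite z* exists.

On y'=λy, z=hλ:
  order 1, 1-stage ⇒ R(z)=1+z
  (e.g. R(-0.85)=0.15000, |R|=0.15000)

Boundary: |R(x)|=1, x<0.
x=-0.85: |R|=0.1500
|R(-1.62)|=0.6200 |R(-1.28)|=0.2800 |R(-0.73)|=0.2700
Bisect:
  x_lo=-2.4204 |R|=1.4204  x_hi=-0.2895 |R|=0.7105
  mid=-1.35493 |R|=0.35493 →hi
  mid=-1.88768 |R|=0.88768 →hi
  mid=-2.15405 |R|=1.15405 →lo
  mid=-2.02086 |R|=1.02086 →lo
  mid=-1.95427 |R|=0.95427 →hi
  mid=-1.98756 |R|=0.98756 →hi
  mid=-2.00421 |R|=1.00421 →lo
  mid=-1.99589 |R|=0.99589 →hi
  mid=-2.00005 |R|=1.00005 →lo
  ...
  [-2.00005,-1.99992] ⇒ x*=-2.0000
So |R|<1 on (-2.0000, 0).

left endpoint -2.0000.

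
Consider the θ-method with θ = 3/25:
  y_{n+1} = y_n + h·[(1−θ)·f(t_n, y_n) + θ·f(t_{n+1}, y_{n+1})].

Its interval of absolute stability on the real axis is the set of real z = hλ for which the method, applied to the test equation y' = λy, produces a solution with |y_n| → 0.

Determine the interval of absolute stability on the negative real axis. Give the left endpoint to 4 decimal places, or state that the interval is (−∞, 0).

With y'=λy (z=hλ):
  y_{n+1} = y_n + z·[22/25·y_n + 3/25·y_{n+1}] ⇒ (1 − 3/25z)y_{n+1} = (1 + 22/25z)y_n
  Hence R(z) = (1 + 22/25z)/(1 − 3/25z).

Find x<0 with |R(x)|<1.
x=-0.49: |R|=0.5372
R=−1: 1+22/25x = −1+3/25x ⇒ -19/25x=2 ⇒ x=2/(-19/25)=-2.6316
Confirm numerically:
  x=-2.063: |R|=0.65363 <1
  x=-1.898: |R|=0.54590 <1
  x=-1.667: |R|=0.38912 <1
  x=-1.060: |R|=0.05962 <1
  x=-3.018: |R|=1.21560 >1
  x=-2.856: |R|=1.12703 >1
  x=-2.759: |R|=1.07275 >1
Stable set (-2.6316, 0).

z∈(-2.6316,0).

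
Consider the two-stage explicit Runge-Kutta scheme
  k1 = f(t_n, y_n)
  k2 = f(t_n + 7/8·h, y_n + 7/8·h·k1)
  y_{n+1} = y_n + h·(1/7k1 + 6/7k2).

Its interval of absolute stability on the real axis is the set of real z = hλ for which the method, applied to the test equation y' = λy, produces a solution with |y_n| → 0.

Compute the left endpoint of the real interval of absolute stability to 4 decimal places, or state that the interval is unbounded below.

Test eqn y'=λy, z=hλ:
  k1=λy_n ⇒ h·k1=z·y_n;  k2=λ(1+7/8z)y_n ⇒ h·k2=z(1+7/8z)y_n
  y_{n+1}/y_n = 1 + 1/7z + 6/7z(1+7/8z) = 1 + z + 3/4z²
  so R(z) = 1 + z + 3/4z².

Find x<0 with |R(x)|<1.
x=-1.61: |R|=1.3341
R=1: x+3/4x²=0 ⇒ x=−4/3=-1.3333; min R=1−1/(4·3/4)=0.6667>−1
Confirm numerically:
  x=-1.167: |R|=0.85442 <1
  x=-1.132: |R|=0.82907 <1
  x=-0.914: |R|=0.71255 <1
  x=-0.614: |R|=0.66875 <1
  x=-1.798: |R|=1.62660 >1
  x=-1.713: |R|=1.48778 >1
  x=-1.463: |R|=1.14228 >1
So |R|<1 on (-1.3333, 0).

left endpoint -1.3333.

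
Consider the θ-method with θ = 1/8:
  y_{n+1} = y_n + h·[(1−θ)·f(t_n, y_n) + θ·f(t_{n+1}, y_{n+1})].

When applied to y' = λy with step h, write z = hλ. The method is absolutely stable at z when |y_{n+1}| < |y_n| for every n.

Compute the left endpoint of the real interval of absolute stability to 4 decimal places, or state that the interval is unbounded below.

z* = -2.6667.

On y'=λy, z=hλ:
  y_{n+1} = y_n + z·[7/8·y_n + 1/8·y_{n+1}] ⇒ (1 − 1/8z)y_{n+1} = (1 + 7/8z)y_n
  so R(z) = (1 + 7/8z)/(1 − 1/8z).

Solve |R(x)|<1 on ℝ⁻.
x=-1.22: |R|=0.0586
R=−1: 1+7/8x = −1+1/8x ⇒ -3/4x=2 ⇒ x=2/(-3/4)=-2.6667
Confirm numerically:
  x=-2.196: |R|=0.72303 <1
  x=-1.959: |R|=0.57365 <1
  x=-1.251: |R|=0.08183 <1
  x=-3.222: |R|=1.29692 >1
  x=-2.854: |R|=1.10356 >1
  x=-2.842: |R|=1.09703 >1
Stable set (-2.6667, 0).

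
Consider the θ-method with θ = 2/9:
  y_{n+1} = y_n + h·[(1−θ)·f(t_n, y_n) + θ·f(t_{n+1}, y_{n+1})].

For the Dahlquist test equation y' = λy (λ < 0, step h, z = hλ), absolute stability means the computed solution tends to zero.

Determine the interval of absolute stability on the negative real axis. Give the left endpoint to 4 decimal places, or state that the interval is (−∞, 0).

On y'=λy, z=hλ:
  y_{n+1} = y_n + z·[7/9·y_n + 2/9·y_{n+1}] ⇒ (1 − 2/9z)y_{n+1} = (1 + 7/9z)y_n
  Hence R(z) = (1 + 7/9z)/(1 − 2/9z).

Need |R(x)|<1, x<0.
x=-0.43: |R|=0.6075
R=−1: 1+7/9x = −1+2/9x ⇒ -5/9x=2 ⇒ x=2/(-5/9)=-3.6000
Confirm numerically:
  x=-3.334: |R|=0.91511 <1
  x=-3.037: |R|=0.81325 <1
  x=-1.976: |R|=0.37307 <1
  x=-4.179: |R|=1.16678 >1
  x=-4.037: |R|=1.12797 >1
  x=-3.952: |R|=1.10412 >1
Stable set (-3.6000, 0).

z∈(-3.6000,0).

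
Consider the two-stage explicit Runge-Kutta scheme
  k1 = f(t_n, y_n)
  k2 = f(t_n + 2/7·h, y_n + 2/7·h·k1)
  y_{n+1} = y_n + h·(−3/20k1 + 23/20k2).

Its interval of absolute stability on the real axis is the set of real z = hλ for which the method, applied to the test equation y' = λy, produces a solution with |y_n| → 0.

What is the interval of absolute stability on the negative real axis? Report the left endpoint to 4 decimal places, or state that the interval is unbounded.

With y'=λy (z=hλ):
  k1=λy_n ⇒ h·k1=z·y_n;  k2=λ(1+2/7z)y_n ⇒ h·k2=z(1+2/7z)y_n
  y_{n+1}/y_n = 1 − 3/20z + 23/20z(1+2/7z) = 1 + z + 23/70z²
  so R(z) = 1 + z + 23/70z².

Find x<0 with |R(x)|<1.
x=-1.68: |R|=0.2474
R=1: x+23/70x²=0 ⇒ x=−70/23=-3.0435; min R=1−1/(4·23/70)=0.2391>−1
Confirm numerically:
  x=-2.565: |R|=0.59675 <1
  x=-1.806: |R|=0.26568 <1
  x=-1.390: |R|=0.24483 <1
  x=-3.393: |R|=1.38966 >1
  x=-3.114: |R|=1.07216 >1
Stable set (-3.0435, 0).

(-3.0435, 0).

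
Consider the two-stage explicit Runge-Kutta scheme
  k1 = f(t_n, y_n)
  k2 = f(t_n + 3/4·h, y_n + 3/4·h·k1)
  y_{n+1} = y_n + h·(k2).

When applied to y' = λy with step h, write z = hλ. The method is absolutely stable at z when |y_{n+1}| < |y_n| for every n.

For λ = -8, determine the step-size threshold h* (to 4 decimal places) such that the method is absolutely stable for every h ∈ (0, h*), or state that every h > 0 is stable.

Set f=λy, z=hλ:
  k1=λy_n ⇒ h·k1=z·y_n;  k2=λ(1+3/4z)y_n ⇒ h·k2=z(1+3/4z)y_n
  y_{n+1}/y_n = 1 + z(1+3/4z) = 1 + z + 3/4z²
  R(z) = 1 + z + 3/4z².

Find x<0 with |R(x)|<1.
x=-0.83: |R|=0.6867
R=1: x+3/4x²=0 ⇒ x=−4/3=-1.3333; min R=1−1/(4·3/4)=0.6667>−1
Confirm numerically:
  x=-0.893: |R|=0.70509 <1
  x=-0.838: |R|=0.68868 <1
  x=-0.549: |R|=0.67705 <1
  x=-1.932: |R|=1.86747 >1
  x=-1.864: |R|=1.74187 >1
  x=-1.360: |R|=1.02720 >1
Stable set (-1.3333, 0).

(-1.3333,0); λ=-8 ⇒ h* = (4/3)/8 = 0.1667.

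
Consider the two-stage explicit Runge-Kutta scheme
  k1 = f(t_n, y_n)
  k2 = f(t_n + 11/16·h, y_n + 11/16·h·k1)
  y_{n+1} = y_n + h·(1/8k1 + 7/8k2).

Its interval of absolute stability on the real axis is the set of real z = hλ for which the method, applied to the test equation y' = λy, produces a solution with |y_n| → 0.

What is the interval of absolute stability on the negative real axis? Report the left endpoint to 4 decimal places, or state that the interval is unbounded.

z∈(-1.6623,0).

Set f=λy, z=hλ:
  k1=λy_n ⇒ h·k1=z·y_n;  k2=λ(1+11/16z)y_n ⇒ h·k2=z(1+11/16z)y_n
  y_{n+1}/y_n = 1 + 1/8z + 7/8z(1+11/16z) = 1 + z + 77/128z²
  R(z) = 1 + z + 77/128z².

Boundary: |R(x)|=1, x<0.
x=-0.31: |R|=0.7478
R=1: x+77/128x²=0 ⇒ x=−128/77=-1.6623; min R=1−1/(4·77/128)=0.5844>−1
Confirm numerically:
  x=-1.512: |R|=0.86326 <1
  x=-1.197: |R|=0.66492 <1
  x=-0.894: |R|=0.58679 <1
  x=-1.849: |R|=1.20762 >1
  x=-1.816: |R|=1.16787 >1
So |R|<1 on (-1.6623, 0).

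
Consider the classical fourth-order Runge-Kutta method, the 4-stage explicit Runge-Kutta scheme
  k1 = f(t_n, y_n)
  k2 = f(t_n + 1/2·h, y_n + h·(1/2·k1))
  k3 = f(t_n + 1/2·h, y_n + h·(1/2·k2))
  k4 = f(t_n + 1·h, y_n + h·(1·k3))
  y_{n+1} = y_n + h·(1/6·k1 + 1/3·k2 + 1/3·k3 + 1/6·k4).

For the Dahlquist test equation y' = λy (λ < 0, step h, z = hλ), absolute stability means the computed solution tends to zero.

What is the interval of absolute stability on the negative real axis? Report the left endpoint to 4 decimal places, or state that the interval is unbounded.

(-2.7853, 0).

Set f=λy, z=hλ:
  order 4, 4-stage ⇒ R(z)=1+z+z^2/2+z^3/6+z^4/24
  (e.g. R(-0.76)=0.46954, |R|=0.46954)

Boundary: |R(x)|=1, x<0.
x=-0.76: |R|=0.4695
|R(-2.27)|=0.4633 |R(-1.89)|=0.3025 |R(-0.87)|=0.4226
Bisect:
  x_lo=-3.6777 |R|=3.4172  x_hi=-0.2828 |R|=0.7537
  mid=-1.98028 |R|=0.32695 →hi
  mid=-2.82901 |R|=1.06793 →lo
  mid=-2.40464 |R|=0.56224 →hi
  mid=-2.61682 |R|=0.77432 →hi
  mid=-2.72291 |R|=0.90995 →hi
  mid=-2.77596 |R|=0.98602 →hi
  mid=-2.80248 |R|=1.02623 →lo
  mid=-2.78922 |R|=1.00594 →lo
  mid=-2.78259 |R|=0.99593 →hi
  mid=-2.78591 |R|=1.00092 →lo
  ...
  [-2.78549,-2.78528] ⇒ x*=-2.7853
Interval (-2.7853, 0).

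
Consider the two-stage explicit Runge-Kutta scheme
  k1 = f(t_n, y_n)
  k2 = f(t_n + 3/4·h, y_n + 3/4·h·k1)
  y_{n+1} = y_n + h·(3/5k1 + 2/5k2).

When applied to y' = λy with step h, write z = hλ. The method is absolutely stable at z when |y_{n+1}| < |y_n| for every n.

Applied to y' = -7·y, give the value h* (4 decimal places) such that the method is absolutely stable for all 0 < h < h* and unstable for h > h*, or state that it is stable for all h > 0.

Test eqn y'=λy, z=hλ:
  k1=λy_n ⇒ h·k1=z·y_n;  k2=λ(1+3/4z)y_n ⇒ h·k2=z(1+3/4z)y_n
  y_{n+1}/y_n = 1 + 3/5z + 2/5z(1+3/4z) = 1 + z + 3/10z²
  R(z) = 1 + z + 3/10z².

Solve |R(x)|<1 on ℝ⁻.
x=-1.01: |R|=0.2960
R=1: x+3/10x²=0 ⇒ x=−10/3=-3.3333; min R=1−1/(4·3/10)=0.1667>−1
Confirm numerically:
  x=-2.775: |R|=0.53519 <1
  x=-1.674: |R|=0.16668 <1
  x=-1.617: |R|=0.16741 <1
  x=-1.374: |R|=0.19236 <1
  x=-3.830: |R|=1.57067 >1
  x=-3.371: |R|=1.03809 >1
Interval (-3.3333, 0).

(-3.3333,0); λ=-7 ⇒ h* = (10/3)/7 = 0.4762.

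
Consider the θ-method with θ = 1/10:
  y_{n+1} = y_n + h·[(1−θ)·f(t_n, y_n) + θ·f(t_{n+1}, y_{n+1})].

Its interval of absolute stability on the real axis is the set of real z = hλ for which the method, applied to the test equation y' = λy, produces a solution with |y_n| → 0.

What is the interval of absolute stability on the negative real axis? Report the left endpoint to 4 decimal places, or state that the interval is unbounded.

z∈(-2.5000,0).

Set f=λy, z=hλ:
  y_{n+1} = y_n + z·[9/10·y_n + 1/10·y_{n+1}] ⇒ (1 − 1/10z)y_{n+1} = (1 + 9/10z)y_n
  R(z) = (1 + 9/10z)/(1 − 1/10z).

Find x<0 with |R(x)|<1.
x=-1.73: |R|=0.4749
R=−1: 1+9/10x = −1+1/10x ⇒ -4/5x=2 ⇒ x=2/(-4/5)=-2.5000
Confirm numerically:
  x=-2.261: |R|=0.84406 <1
  x=-2.039: |R|=0.69366 <1
  x=-1.091: |R|=0.01632 <1
  x=-1.084: |R|=0.02201 <1
  x=-3.079: |R|=1.35416 >1
  x=-2.912: |R|=1.25527 >1
  x=-2.529: |R|=1.01852 >1
So |R|<1 on (-2.5000, 0).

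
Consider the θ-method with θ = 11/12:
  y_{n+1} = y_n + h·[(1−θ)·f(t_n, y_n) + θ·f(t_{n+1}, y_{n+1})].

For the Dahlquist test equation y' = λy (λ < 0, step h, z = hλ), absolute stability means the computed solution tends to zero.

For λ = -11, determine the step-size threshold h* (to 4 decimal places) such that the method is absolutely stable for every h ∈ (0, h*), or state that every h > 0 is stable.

On y'=λy, z=hλ:
  y_{n+1} = y_n + z·[1/12·y_n + 11/12·y_{n+1}] ⇒ (1 − 11/12z)y_{n+1} = (1 + 1/12z)y_n
  so R(z) = (1 + 1/12z)/(1 − 11/12z).

Solve |R(x)|<1 on ℝ⁻.
x=-0.4: |R|=0.7073
x=-2: |R|=0.2941
x=-10: |R|=0.0164
x=-100: |R|=0.0791
θ=11/12≥1/2 ⇒ |1+1/12x|<|1−11/12x| ∀x<0 ⇒ unbounded interval.

interval (−∞, 0). Any h>0 works for λ=-11.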